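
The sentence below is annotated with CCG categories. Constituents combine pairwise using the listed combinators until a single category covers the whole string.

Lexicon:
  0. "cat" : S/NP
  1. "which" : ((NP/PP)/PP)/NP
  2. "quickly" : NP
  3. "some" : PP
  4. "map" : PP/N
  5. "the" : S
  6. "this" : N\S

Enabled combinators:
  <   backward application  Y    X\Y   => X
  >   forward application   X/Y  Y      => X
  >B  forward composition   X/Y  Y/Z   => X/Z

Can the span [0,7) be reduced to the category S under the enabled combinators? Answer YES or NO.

YES

[0,7] S   >
  [0,1] "cat" : S/NP
  [1,7] NP   >
    [1,5] NP/N   >B
      [1,4] NP/PP   >
        [1,3] (NP/PP)/PP   >
          [1,2] "which" : ((NP/PP)/PP)/NP
          [2,3] "quickly" : NP
        [3,4] "some" : PP
      [4,5] "map" : PP/N
    [5,7] N   <
      [5,6] "the" : S
      [6,7] "this" : N\S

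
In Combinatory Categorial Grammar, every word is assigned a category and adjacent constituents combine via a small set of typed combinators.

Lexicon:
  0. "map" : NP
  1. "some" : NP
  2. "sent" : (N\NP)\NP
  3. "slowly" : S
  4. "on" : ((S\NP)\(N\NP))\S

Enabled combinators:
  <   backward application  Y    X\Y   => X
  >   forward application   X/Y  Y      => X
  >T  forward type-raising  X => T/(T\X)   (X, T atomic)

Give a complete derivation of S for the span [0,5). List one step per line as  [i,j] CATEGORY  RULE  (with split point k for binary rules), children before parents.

[0,1] NP  lex  "map"
[1,2] NP  lex  "some"
[2,3] (N\NP)\NP  lex  "sent"
[1,3] N\NP  <  k=2
[3,4] S  lex  "slowly"
[4,5] ((S\NP)\(N\NP))\S  lex  "on"
[3,5] (S\NP)\(N\NP)  <  k=4
[1,5] S\NP  <  k=3
[0,5] S  <  k=1

[0,5] S   <
  [0,1] "map" : NP
  [1,5] S\NP   <
    [1,3] N\NP   <
      [1,2] "some" : NP
      [2,3] "sent" : (N\NP)\NP
    [3,5] (S\NP)\(N\NP)   <
      [3,4] "slowly" : S
      [4,5] "on" : ((S\NP)\(N\NP))\S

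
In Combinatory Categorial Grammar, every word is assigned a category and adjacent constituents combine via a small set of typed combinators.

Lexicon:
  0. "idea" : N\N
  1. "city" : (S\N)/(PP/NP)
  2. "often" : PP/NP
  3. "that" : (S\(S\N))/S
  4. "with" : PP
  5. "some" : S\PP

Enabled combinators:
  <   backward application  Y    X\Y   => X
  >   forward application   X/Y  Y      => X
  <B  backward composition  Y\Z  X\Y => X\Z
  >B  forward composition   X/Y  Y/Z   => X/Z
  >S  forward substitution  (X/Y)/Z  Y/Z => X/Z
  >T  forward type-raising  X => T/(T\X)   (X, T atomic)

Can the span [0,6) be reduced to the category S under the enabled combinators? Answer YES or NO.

[0,6] S   <
  [0,3] S\N   <B
    [0,1] "idea" : N\N
    [1,3] S\N   >
      [1,2] "city" : (S\N)/(PP/NP)
      [2,3] "often" : PP/NP
  [3,6] S\(S\N)   >
    [3,4] "that" : (S\(S\N))/S
    [4,6] S   <
      [4,5] "with" : PP
      [5,6] "some" : S\PP

YES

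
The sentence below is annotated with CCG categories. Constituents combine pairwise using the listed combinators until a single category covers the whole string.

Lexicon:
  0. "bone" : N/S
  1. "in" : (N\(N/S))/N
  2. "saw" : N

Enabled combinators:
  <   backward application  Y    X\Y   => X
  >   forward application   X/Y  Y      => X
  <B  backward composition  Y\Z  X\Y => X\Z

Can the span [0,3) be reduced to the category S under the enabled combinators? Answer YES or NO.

N/S (N\(N/S))/N N
CKY chart[0,3] = {N}; S ∉ chart

NO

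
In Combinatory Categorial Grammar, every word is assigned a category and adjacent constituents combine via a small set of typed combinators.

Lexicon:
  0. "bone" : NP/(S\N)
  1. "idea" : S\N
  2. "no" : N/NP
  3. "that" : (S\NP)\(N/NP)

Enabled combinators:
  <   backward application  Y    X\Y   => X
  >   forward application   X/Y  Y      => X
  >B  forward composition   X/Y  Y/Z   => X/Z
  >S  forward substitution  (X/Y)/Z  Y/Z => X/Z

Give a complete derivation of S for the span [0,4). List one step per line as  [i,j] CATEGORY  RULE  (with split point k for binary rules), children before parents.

[0,1] NP/(S\N)  lex  "bone"
[1,2] S\N  lex  "idea"
[0,2] NP  >  k=1
[2,3] N/NP  lex  "no"
[3,4] (S\NP)\(N/NP)  lex  "that"
[2,4] S\NP  <  k=3
[0,4] S  <  k=2

[0,4] S   <
  [0,2] NP   >
    [0,1] "bone" : NP/(S\N)
    [1,2] "idea" : S\N
  [2,4] S\NP   <
    [2,3] "no" : N/NP
    [3,4] "that" : (S\NP)\(N/NP)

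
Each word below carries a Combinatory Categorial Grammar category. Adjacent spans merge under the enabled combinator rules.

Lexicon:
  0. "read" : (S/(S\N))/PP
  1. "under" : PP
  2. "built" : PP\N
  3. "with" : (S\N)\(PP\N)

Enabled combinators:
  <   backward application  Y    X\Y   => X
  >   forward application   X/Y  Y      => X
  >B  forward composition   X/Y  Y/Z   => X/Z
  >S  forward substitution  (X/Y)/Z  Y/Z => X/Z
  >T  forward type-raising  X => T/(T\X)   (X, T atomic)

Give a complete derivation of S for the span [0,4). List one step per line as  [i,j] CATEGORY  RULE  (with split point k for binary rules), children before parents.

[0,4] S   >
  [0,2] S/(S\N)   >
    [0,1] "read" : (S/(S\N))/PP
    [1,2] "under" : PP
  [2,4] S\N   <
    [2,3] "built" : PP\N
    [3,4] "with" : (S\N)\(PP\N)

[0,1] (S/(S\N))/PP  lex  "read"
[1,2] PP  lex  "under"
[0,2] S/(S\N)  >  k=1
[2,3] PP\N  lex  "built"
[3,4] (S\N)\(PP\N)  lex  "with"
[2,4] S\N  <  k=3
[0,4] S  >  k=2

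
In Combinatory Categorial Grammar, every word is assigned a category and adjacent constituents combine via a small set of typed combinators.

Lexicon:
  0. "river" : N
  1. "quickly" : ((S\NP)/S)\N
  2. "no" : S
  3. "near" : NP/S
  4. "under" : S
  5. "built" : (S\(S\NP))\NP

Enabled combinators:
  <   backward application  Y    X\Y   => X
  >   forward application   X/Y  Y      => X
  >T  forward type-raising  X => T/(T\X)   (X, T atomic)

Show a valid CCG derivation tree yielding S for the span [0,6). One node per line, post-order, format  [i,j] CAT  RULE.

[0,1] N  lex  "river"
[1,2] ((S\NP)/S)\N  lex  "quickly"
[0,2] (S\NP)/S  <  k=1
[2,3] S  lex  "no"
[0,3] S\NP  >  k=2
[3,4] NP/S  lex  "near"
[4,5] S  lex  "under"
[3,5] NP  >  k=4
[5,6] (S\(S\NP))\NP  lex  "built"
[3,6] S\(S\NP)  <  k=5
[0,6] S  <  k=3

[0,6] S   <
  [0,3] S\NP   >
    [0,2] (S\NP)/S   <
      [0,1] "river" : N
      [1,2] "quickly" : ((S\NP)/S)\N
    [2,3] "no" : S
  [3,6] S\(S\NP)   <
    [3,5] NP   >
      [3,4] "near" : NP/S
      [4,5] "under" : S
    [5,6] "built" : (S\(S\NP))\NP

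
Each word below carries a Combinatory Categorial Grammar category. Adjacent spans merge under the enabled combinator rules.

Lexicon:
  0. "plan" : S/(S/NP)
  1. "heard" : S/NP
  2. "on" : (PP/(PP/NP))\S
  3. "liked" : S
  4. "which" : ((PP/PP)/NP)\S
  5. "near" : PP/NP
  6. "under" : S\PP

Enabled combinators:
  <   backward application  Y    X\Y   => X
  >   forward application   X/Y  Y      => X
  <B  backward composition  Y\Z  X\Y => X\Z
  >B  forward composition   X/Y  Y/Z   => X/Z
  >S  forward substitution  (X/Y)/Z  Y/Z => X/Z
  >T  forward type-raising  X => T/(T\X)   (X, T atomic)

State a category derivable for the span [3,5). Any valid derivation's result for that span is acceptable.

[0,7] S   <
  [0,6] PP   >
    [0,3] PP/(PP/NP)   <
      [0,2] S   >
        [0,1] "plan" : S/(S/NP)
        [1,2] "heard" : S/NP
      [2,3] "on" : (PP/(PP/NP))\S
    [3,6] PP/NP   >S
      [3,5] (PP/PP)/NP   <
        [3,4] "liked" : S
        [4,5] "which" : ((PP/PP)/NP)\S
      [5,6] "near" : PP/NP
  [6,7] "under" : S\PP

(PP/PP)/NP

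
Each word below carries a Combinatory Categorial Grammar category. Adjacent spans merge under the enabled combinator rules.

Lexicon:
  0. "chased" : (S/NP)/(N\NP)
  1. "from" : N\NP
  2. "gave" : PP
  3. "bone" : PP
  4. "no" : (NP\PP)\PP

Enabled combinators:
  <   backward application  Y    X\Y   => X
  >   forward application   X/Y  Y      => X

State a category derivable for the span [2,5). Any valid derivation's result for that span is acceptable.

NP

[0,5] S   >
  [0,2] S/NP   >
    [0,1] "chased" : (S/NP)/(N\NP)
    [1,2] "from" : N\NP
  [2,5] NP   <
    [2,3] "gave" : PP
    [3,5] NP\PP   <
      [3,4] "bone" : PP
      [4,5] "no" : (NP\PP)\PP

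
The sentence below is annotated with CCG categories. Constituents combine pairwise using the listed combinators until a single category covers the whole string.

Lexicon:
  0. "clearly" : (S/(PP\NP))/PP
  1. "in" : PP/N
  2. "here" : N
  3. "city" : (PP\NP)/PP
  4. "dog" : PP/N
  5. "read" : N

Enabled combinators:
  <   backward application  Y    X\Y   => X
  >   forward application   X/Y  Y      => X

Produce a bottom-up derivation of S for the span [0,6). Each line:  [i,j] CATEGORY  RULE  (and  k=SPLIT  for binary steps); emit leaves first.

[0,1] (S/(PP\NP))/PP  lex  "clearly"
[1,2] PP/N  lex  "in"
[2,3] N  lex  "here"
[1,3] PP  >  k=2
[0,3] S/(PP\NP)  >  k=1
[3,4] (PP\NP)/PP  lex  "city"
[4,5] PP/N  lex  "dog"
[5,6] N  lex  "read"
[4,6] PP  >  k=5
[3,6] PP\NP  >  k=4
[0,6] S  >  k=3

[0,6] S   >
  [0,3] S/(PP\NP)   >
    [0,1] "clearly" : (S/(PP\NP))/PP
    [1,3] PP   >
      [1,2] "in" : PP/N
      [2,3] "here" : N
  [3,6] PP\NP   >
    [3,4] "city" : (PP\NP)/PP
    [4,6] PP   >
      [4,5] "dog" : PP/N
      [5,6] "read" : N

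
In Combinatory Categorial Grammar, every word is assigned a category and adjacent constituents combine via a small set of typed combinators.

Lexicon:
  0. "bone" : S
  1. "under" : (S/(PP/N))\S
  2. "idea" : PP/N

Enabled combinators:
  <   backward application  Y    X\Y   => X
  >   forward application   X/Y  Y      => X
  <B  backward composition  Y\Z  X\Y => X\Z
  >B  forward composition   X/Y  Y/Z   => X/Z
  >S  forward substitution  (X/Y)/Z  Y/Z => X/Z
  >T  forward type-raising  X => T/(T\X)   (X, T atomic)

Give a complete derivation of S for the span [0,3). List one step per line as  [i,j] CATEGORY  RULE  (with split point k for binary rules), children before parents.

[0,3] S   >
  [0,2] S/(PP/N)   <
    [0,1] "bone" : S
    [1,2] "under" : (S/(PP/N))\S
  [2,3] "idea" : PP/N

[0,1] S  lex  "bone"
[1,2] (S/(PP/N))\S  lex  "under"
[0,2] S/(PP/N)  <  k=1
[2,3] PP/N  lex  "idea"
[0,3] S  >  k=2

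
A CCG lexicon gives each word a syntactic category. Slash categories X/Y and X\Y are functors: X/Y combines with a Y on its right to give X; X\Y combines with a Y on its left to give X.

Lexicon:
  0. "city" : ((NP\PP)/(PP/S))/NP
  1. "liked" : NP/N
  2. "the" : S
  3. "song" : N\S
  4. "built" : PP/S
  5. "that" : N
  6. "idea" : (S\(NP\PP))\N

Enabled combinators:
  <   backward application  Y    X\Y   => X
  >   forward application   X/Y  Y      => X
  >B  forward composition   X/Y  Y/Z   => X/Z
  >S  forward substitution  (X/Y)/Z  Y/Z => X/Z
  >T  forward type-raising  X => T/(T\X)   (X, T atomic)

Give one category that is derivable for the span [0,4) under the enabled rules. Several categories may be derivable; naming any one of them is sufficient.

[0,7] S   <
  [0,5] NP\PP   >
    [0,4] (NP\PP)/(PP/S)   >
      [0,1] "city" : ((NP\PP)/(PP/S))/NP
      [1,4] NP   >
        [1,2] "liked" : NP/N
        [2,4] N   <
          [2,3] "the" : S
          [3,4] "song" : N\S
    [4,5] "built" : PP/S
  [5,7] S\(NP\PP)   <
    [5,6] "that" : N
    [6,7] "idea" : (S\(NP\PP))\N

(NP\PP)/(PP/S)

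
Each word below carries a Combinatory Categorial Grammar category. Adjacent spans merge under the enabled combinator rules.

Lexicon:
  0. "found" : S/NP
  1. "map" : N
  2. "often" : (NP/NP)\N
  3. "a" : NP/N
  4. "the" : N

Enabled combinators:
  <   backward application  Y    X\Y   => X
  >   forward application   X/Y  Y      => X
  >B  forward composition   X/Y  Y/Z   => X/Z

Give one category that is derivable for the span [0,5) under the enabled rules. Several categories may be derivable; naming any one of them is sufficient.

S

[0,5] S   >
  [0,4] S/N   >B
    [0,3] S/NP   >B
      [0,1] "found" : S/NP
      [1,3] NP/NP   <
        [1,2] "map" : N
        [2,3] "often" : (NP/NP)\N
    [3,4] "a" : NP/N
  [4,5] "the" : N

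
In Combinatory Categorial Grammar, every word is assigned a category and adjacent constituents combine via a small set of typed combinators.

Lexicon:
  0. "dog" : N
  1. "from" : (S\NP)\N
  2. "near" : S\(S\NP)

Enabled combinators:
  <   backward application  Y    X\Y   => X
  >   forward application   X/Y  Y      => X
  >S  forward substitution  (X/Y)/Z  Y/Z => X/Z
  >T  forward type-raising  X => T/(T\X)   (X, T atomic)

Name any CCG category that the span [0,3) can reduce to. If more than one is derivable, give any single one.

S

[0,3] S   <
  [0,2] S\NP   <
    [0,1] "dog" : N
    [1,2] "from" : (S\NP)\N
  [2,3] "near" : S\(S\NP)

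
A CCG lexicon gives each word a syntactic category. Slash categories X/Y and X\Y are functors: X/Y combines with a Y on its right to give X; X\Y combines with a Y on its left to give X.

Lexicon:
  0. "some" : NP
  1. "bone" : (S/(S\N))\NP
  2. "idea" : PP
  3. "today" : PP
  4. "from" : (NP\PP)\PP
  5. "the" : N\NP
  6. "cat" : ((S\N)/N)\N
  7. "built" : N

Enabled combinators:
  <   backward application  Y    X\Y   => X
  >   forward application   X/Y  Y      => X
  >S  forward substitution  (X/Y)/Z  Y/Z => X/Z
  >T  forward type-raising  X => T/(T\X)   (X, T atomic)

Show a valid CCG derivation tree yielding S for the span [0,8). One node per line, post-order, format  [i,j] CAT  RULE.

[0,1] NP  lex  "some"
[1,2] (S/(S\N))\NP  lex  "bone"
[0,2] S/(S\N)  <  k=1
[2,3] PP  lex  "idea"
[3,4] PP  lex  "today"
[4,5] (NP\PP)\PP  lex  "from"
[3,5] NP\PP  <  k=4
[2,5] NP  <  k=3
[5,6] N\NP  lex  "the"
[2,6] N  <  k=5
[6,7] ((S\N)/N)\N  lex  "cat"
[2,7] (S\N)/N  <  k=6
[7,8] N  lex  "built"
[2,8] S\N  >  k=7
[0,8] S  >  k=2

[0,8] S   >
  [0,2] S/(S\N)   <
    [0,1] "some" : NP
    [1,2] "bone" : (S/(S\N))\NP
  [2,8] S\N   >
    [2,7] (S\N)/N   <
      [2,6] N   <
        [2,5] NP   <
          [2,3] "idea" : PP
          [3,5] NP\PP   <
            [3,4] "today" : PP
            [4,5] "from" : (NP\PP)\PP
        [5,6] "the" : N\NP
      [6,7] "cat" : ((S\N)/N)\N
    [7,8] "built" : N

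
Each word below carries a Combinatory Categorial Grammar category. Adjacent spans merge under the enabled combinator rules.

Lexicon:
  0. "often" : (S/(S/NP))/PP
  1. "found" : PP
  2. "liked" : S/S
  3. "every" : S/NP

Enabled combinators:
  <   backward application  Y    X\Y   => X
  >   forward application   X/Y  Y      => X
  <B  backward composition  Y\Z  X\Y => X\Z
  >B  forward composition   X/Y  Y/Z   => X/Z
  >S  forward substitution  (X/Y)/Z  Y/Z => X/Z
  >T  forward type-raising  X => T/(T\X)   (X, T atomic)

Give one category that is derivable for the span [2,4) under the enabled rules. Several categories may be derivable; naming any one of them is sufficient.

S/NP

[0,4] S   >
  [0,2] S/(S/NP)   >
    [0,1] "often" : (S/(S/NP))/PP
    [1,2] "found" : PP
  [2,4] S/NP   >B
    [2,3] "liked" : S/S
    [3,4] "every" : S/NP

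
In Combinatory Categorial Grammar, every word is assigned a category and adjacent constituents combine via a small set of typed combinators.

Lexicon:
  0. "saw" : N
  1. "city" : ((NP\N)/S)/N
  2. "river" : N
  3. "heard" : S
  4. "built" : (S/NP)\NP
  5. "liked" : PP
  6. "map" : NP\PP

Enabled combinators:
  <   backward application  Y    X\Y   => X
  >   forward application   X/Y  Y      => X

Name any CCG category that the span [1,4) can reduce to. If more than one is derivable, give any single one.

NP\N

[0,7] S   >
  [0,5] S/NP   <
    [0,4] NP   <
      [0,1] "saw" : N
      [1,4] NP\N   >
        [1,3] (NP\N)/S   >
          [1,2] "city" : ((NP\N)/S)/N
          [2,3] "river" : N
        [3,4] "heard" : S
    [4,5] "built" : (S/NP)\NP
  [5,7] NP   <
    [5,6] "liked" : PP
    [6,7] "map" : NP\PP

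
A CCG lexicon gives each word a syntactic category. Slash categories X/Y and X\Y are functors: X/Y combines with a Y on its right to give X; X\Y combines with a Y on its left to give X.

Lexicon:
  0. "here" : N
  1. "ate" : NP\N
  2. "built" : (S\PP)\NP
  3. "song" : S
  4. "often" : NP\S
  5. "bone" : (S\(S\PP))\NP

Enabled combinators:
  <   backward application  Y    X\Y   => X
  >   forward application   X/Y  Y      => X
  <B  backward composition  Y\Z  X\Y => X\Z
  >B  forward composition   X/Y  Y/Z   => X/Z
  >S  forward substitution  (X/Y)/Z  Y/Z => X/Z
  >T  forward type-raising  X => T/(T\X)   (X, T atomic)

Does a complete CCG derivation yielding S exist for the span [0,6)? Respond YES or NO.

[0,6] S   <
  [0,3] S\PP   <
    [0,2] NP   <
      [0,1] "here" : N
      [1,2] "ate" : NP\N
    [2,3] "built" : (S\PP)\NP
  [3,6] S\(S\PP)   <
    [3,5] NP   <
      [3,4] "song" : S
      [4,5] "often" : NP\S
    [5,6] "bone" : (S\(S\PP))\NP

YES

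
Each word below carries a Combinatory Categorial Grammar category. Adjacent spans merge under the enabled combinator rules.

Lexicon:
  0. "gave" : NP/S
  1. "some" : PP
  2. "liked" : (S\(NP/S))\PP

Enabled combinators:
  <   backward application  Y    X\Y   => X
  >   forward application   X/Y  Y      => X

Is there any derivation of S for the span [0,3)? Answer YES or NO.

[0,3] S   <
  [0,1] "gave" : NP/S
  [1,3] S\(NP/S)   <
    [1,2] "some" : PP
    [2,3] "liked" : (S\(NP/S))\PP

YES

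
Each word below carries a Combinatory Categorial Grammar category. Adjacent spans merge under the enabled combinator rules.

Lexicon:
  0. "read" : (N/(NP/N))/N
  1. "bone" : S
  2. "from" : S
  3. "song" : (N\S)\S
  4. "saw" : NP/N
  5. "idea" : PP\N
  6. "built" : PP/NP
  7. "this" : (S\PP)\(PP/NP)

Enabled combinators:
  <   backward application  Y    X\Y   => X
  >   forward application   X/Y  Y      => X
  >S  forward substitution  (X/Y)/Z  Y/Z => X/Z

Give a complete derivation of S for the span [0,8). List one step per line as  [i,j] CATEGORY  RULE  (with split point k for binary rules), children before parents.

[0,1] (N/(NP/N))/N  lex  "read"
[1,2] S  lex  "bone"
[2,3] S  lex  "from"
[3,4] (N\S)\S  lex  "song"
[2,4] N\S  <  k=3
[1,4] N  <  k=2
[0,4] N/(NP/N)  >  k=1
[4,5] NP/N  lex  "saw"
[0,5] N  >  k=4
[5,6] PP\N  lex  "idea"
[0,6] PP  <  k=5
[6,7] PP/NP  lex  "built"
[7,8] (S\PP)\(PP/NP)  lex  "this"
[6,8] S\PP  <  k=7
[0,8] S  <  k=6

[0,8] S   <
  [0,6] PP   <
    [0,5] N   >
      [0,4] N/(NP/N)   >
        [0,1] "read" : (N/(NP/N))/N
        [1,4] N   <
          [1,2] "bone" : S
          [2,4] N\S   <
            [2,3] "from" : S
            [3,4] "song" : (N\S)\S
      [4,5] "saw" : NP/N
    [5,6] "idea" : PP\N
  [6,8] S\PP   <
    [6,7] "built" : PP/NP
    [7,8] "this" : (S\PP)\(PP/NP)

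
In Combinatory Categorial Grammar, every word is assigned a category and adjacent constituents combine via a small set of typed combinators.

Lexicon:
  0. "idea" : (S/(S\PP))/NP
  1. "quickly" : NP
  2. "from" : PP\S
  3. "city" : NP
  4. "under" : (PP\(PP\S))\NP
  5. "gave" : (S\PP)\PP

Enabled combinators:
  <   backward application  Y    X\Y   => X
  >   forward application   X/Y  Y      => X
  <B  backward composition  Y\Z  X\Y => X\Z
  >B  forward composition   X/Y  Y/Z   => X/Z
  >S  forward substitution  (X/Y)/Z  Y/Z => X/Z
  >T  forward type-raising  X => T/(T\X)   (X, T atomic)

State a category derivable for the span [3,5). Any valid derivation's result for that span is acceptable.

PP\(PP\S)

[0,6] S   >
  [0,2] S/(S\PP)   >
    [0,1] "idea" : (S/(S\PP))/NP
    [1,2] "quickly" : NP
  [2,6] S\PP   <
    [2,5] PP   <
      [2,3] "from" : PP\S
      [3,5] PP\(PP\S)   <
        [3,4] "city" : NP
        [4,5] "under" : (PP\(PP\S))\NP
    [5,6] "gave" : (S\PP)\PP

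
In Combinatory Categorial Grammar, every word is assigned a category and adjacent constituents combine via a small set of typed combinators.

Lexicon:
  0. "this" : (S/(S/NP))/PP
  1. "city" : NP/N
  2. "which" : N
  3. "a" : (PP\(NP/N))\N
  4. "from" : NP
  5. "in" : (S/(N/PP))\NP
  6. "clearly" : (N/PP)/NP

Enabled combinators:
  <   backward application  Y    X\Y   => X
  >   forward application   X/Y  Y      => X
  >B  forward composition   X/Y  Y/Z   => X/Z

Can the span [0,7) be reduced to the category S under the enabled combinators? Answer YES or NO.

YES

[0,7] S   >
  [0,4] S/(S/NP)   >
    [0,1] "this" : (S/(S/NP))/PP
    [1,4] PP   <
      [1,2] "city" : NP/N
      [2,4] PP\(NP/N)   <
        [2,3] "which" : N
        [3,4] "a" : (PP\(NP/N))\N
  [4,7] S/NP   >B
    [4,6] S/(N/PP)   <
      [4,5] "from" : NP
      [5,6] "in" : (S/(N/PP))\NP
    [6,7] "clearly" : (N/PP)/NP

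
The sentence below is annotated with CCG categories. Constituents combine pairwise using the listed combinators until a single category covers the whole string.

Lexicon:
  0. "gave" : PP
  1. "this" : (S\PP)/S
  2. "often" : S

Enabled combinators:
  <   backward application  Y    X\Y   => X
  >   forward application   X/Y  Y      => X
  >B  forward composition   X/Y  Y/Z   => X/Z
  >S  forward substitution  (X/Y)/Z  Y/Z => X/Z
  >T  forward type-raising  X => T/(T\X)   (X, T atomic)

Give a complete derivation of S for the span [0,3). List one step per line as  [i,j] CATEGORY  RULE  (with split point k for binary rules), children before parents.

[0,3] S   <
  [0,1] "gave" : PP
  [1,3] S\PP   >
    [1,2] "this" : (S\PP)/S
    [2,3] "often" : S

[0,1] PP  lex  "gave"
[1,2] (S\PP)/S  lex  "this"
[2,3] S  lex  "often"
[1,3] S\PP  >  k=2
[0,3] S  <  k=1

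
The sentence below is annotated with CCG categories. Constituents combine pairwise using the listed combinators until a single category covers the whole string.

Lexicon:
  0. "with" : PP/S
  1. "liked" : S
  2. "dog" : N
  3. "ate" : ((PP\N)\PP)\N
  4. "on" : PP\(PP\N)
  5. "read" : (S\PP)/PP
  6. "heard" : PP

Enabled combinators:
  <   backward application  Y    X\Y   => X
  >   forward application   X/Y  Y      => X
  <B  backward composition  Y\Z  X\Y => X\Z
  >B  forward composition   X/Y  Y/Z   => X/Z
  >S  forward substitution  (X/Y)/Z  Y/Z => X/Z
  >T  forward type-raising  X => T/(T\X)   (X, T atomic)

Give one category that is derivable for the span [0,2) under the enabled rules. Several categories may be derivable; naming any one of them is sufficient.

[0,7] S   <
  [0,5] PP   <
    [0,4] PP\N   <
      [0,2] PP   >
        [0,1] "with" : PP/S
        [1,2] "liked" : S
      [2,4] (PP\N)\PP   <
        [2,3] "dog" : N
        [3,4] "ate" : ((PP\N)\PP)\N
    [4,5] "on" : PP\(PP\N)
  [5,7] S\PP   >
    [5,6] "read" : (S\PP)/PP
    [6,7] "heard" : PP

PP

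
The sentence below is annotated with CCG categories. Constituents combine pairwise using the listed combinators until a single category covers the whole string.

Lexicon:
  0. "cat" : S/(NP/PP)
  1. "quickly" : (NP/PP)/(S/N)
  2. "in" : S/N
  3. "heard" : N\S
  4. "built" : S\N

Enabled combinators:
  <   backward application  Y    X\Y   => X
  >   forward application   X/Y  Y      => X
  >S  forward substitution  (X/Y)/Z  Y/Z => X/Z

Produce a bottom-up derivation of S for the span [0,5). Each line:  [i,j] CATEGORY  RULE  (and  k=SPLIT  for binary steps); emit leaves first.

[0,1] S/(NP/PP)  lex  "cat"
[1,2] (NP/PP)/(S/N)  lex  "quickly"
[2,3] S/N  lex  "in"
[1,3] NP/PP  >  k=2
[0,3] S  >  k=1
[3,4] N\S  lex  "heard"
[0,4] N  <  k=3
[4,5] S\N  lex  "built"
[0,5] S  <  k=4

[0,5] S   <
  [0,4] N   <
    [0,3] S   >
      [0,1] "cat" : S/(NP/PP)
      [1,3] NP/PP   >
        [1,2] "quickly" : (NP/PP)/(S/N)
        [2,3] "in" : S/N
    [3,4] "heard" : N\S
  [4,5] "built" : S\N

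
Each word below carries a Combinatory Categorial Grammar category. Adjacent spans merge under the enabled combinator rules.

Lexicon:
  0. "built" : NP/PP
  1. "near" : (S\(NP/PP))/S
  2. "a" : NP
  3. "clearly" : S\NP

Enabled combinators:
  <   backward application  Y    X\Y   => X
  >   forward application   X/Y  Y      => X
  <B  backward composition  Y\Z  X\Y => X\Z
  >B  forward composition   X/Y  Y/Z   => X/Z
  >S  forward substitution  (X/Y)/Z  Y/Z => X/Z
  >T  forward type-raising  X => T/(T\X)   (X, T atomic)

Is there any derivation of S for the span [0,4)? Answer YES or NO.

[0,4] S   <
  [0,1] "built" : NP/PP
  [1,4] S\(NP/PP)   >
    [1,2] "near" : (S\(NP/PP))/S
    [2,4] S   >
      [2,3] S/(S\NP)   >T
        [2,3] "a" : NP
      [3,4] "clearly" : S\NP

YES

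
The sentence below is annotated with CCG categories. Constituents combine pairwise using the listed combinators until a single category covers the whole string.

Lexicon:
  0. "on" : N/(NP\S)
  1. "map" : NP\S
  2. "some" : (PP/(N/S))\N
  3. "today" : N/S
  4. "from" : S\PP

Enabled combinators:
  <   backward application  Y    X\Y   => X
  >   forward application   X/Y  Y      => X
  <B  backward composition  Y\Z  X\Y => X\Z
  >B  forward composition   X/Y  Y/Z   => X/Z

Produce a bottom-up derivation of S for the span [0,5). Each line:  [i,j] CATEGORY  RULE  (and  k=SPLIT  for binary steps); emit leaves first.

[0,1] N/(NP\S)  lex  "on"
[1,2] NP\S  lex  "map"
[0,2] N  >  k=1
[2,3] (PP/(N/S))\N  lex  "some"
[0,3] PP/(N/S)  <  k=2
[3,4] N/S  lex  "today"
[0,4] PP  >  k=3
[4,5] S\PP  lex  "from"
[0,5] S  <  k=4

[0,5] S   <
  [0,4] PP   >
    [0,3] PP/(N/S)   <
      [0,2] N   >
        [0,1] "on" : N/(NP\S)
        [1,2] "map" : NP\S
      [2,3] "some" : (PP/(N/S))\N
    [3,4] "today" : N/S
  [4,5] "from" : S\PP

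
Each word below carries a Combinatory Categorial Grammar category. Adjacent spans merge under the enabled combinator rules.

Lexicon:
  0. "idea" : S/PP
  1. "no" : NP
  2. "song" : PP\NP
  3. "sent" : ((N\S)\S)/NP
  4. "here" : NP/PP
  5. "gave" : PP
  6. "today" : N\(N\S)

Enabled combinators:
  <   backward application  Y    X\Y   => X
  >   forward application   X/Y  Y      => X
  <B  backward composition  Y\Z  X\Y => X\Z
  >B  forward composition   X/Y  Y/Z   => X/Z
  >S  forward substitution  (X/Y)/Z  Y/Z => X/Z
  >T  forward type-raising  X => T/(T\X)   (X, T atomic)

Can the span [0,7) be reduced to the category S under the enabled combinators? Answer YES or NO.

NO

S/PP NP PP\NP ((N\S)\S)/NP NP/PP PP N\(N\S)
CKY chart[0,7] = {N, N/(N\N), NP/(NP\N), PP/(PP\N), S/(S\N)}; S ∉ chart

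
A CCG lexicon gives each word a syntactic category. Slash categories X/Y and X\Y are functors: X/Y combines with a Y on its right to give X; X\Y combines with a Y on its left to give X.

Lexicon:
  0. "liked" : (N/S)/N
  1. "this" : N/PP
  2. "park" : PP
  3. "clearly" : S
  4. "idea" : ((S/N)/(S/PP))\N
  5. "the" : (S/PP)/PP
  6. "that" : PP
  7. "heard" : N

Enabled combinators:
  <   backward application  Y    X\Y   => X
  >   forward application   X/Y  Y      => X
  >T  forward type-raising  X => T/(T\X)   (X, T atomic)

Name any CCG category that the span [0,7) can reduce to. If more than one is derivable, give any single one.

[0,8] S   >
  [0,7] S/N   >
    [0,5] (S/N)/(S/PP)   <
      [0,4] N   >
        [0,3] N/S   >
          [0,1] "liked" : (N/S)/N
          [1,3] N   >
            [1,2] "this" : N/PP
            [2,3] "park" : PP
        [3,4] "clearly" : S
      [4,5] "idea" : ((S/N)/(S/PP))\N
    [5,7] S/PP   >
      [5,6] "the" : (S/PP)/PP
      [6,7] "that" : PP
  [7,8] "heard" : N

S/N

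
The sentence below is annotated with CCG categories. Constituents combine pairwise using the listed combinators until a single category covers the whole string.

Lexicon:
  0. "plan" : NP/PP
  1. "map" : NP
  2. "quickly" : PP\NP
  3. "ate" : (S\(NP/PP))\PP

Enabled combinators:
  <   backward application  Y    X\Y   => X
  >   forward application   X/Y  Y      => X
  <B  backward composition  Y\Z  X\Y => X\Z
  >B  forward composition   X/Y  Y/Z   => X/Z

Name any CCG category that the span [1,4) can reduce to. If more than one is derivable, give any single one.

[0,4] S   <
  [0,1] "plan" : NP/PP
  [1,4] S\(NP/PP)   <
    [1,3] PP   <
      [1,2] "map" : NP
      [2,3] "quickly" : PP\NP
    [3,4] "ate" : (S\(NP/PP))\PP

S\(NP/PP)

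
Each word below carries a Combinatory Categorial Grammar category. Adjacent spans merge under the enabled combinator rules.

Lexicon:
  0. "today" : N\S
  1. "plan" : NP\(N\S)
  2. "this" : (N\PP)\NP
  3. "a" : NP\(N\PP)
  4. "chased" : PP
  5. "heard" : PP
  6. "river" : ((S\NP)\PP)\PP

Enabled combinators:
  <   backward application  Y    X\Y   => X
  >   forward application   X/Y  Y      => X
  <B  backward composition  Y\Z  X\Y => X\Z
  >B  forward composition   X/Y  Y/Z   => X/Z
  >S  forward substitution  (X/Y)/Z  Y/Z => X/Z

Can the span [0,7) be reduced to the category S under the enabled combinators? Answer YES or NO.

[0,7] S   <
  [0,4] NP   <
    [0,3] N\PP   <
      [0,2] NP   <
        [0,1] "today" : N\S
        [1,2] "plan" : NP\(N\S)
      [2,3] "this" : (N\PP)\NP
    [3,4] "a" : NP\(N\PP)
  [4,7] S\NP   <
    [4,5] "chased" : PP
    [5,7] (S\NP)\PP   <
      [5,6] "heard" : PP
      [6,7] "river" : ((S\NP)\PP)\PP

YES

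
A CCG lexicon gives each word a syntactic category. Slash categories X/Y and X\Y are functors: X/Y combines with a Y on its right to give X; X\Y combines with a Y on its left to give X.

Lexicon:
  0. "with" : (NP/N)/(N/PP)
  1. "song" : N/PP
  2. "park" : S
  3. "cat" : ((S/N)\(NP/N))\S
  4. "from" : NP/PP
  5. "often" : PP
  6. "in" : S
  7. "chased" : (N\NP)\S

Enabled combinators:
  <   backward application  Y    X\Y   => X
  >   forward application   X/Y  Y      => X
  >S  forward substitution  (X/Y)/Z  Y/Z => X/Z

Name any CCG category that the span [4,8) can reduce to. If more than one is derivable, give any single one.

N

[0,8] S   >
  [0,4] S/N   <
    [0,2] NP/N   >
      [0,1] "with" : (NP/N)/(N/PP)
      [1,2] "song" : N/PP
    [2,4] (S/N)\(NP/N)   <
      [2,3] "park" : S
      [3,4] "cat" : ((S/N)\(NP/N))\S
  [4,8] N   <
    [4,6] NP   >
      [4,5] "from" : NP/PP
      [5,6] "often" : PP
    [6,8] N\NP   <
      [6,7] "in" : S
      [7,8] "chased" : (N\NP)\S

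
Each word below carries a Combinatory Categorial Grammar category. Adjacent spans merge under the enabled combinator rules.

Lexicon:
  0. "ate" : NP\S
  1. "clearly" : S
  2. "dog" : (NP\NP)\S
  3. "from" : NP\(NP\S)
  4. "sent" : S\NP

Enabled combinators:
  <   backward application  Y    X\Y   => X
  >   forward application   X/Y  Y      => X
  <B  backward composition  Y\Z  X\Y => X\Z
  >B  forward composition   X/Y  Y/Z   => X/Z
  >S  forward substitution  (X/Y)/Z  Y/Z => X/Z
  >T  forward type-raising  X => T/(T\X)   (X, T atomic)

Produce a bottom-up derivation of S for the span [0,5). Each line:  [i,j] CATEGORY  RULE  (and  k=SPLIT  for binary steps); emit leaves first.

[0,5] S   <
  [0,4] NP   <
    [0,3] NP\S   <B
      [0,1] "ate" : NP\S
      [1,3] NP\NP   <
        [1,2] "clearly" : S
        [2,3] "dog" : (NP\NP)\S
    [3,4] "from" : NP\(NP\S)
  [4,5] "sent" : S\NP

[0,1] NP\S  lex  "ate"
[1,2] S  lex  "clearly"
[2,3] (NP\NP)\S  lex  "dog"
[1,3] NP\NP  <  k=2
[0,3] NP\S  <B  k=1
[3,4] NP\(NP\S)  lex  "from"
[0,4] NP  <  k=3
[4,5] S\NP  lex  "sent"
[0,5] S  <  k=4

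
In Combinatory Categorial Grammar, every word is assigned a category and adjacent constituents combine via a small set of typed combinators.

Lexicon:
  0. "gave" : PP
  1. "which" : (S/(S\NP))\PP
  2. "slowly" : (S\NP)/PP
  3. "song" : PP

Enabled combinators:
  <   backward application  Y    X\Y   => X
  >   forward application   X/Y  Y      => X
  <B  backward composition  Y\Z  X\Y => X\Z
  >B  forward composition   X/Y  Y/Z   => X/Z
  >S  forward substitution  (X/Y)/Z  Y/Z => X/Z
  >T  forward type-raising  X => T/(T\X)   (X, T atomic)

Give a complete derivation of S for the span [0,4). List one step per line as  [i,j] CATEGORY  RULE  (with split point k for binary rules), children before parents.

[0,4] S   >
  [0,2] S/(S\NP)   <
    [0,1] "gave" : PP
    [1,2] "which" : (S/(S\NP))\PP
  [2,4] S\NP   >
    [2,3] "slowly" : (S\NP)/PP
    [3,4] "song" : PP

[0,1] PP  lex  "gave"
[1,2] (S/(S\NP))\PP  lex  "which"
[0,2] S/(S\NP)  <  k=1
[2,3] (S\NP)/PP  lex  "slowly"
[3,4] PP  lex  "song"
[2,4] S\NP  >  k=3
[0,4] S  >  k=2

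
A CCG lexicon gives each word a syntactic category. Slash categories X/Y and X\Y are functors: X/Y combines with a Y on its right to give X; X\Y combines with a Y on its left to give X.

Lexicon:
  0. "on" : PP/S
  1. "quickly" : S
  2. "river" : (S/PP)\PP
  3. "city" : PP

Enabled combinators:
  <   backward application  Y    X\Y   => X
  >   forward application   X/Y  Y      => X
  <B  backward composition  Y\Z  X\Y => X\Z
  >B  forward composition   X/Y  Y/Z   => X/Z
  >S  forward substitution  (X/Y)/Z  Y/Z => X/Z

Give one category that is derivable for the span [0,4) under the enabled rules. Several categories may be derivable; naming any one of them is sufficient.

S

[0,4] S   >
  [0,3] S/PP   <
    [0,2] PP   >
      [0,1] "on" : PP/S
      [1,2] "quickly" : S
    [2,3] "river" : (S/PP)\PP
  [3,4] "city" : PP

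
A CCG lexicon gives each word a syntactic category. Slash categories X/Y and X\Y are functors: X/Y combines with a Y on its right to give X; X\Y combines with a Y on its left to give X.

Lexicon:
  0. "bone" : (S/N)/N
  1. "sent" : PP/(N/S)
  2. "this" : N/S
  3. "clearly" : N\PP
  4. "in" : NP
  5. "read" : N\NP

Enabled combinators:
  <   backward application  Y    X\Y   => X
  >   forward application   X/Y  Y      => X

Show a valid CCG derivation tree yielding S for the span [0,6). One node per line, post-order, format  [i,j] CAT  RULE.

[0,6] S   >
  [0,4] S/N   >
    [0,1] "bone" : (S/N)/N
    [1,4] N   <
      [1,3] PP   >
        [1,2] "sent" : PP/(N/S)
        [2,3] "this" : N/S
      [3,4] "clearly" : N\PP
  [4,6] N   <
    [4,5] "in" : NP
    [5,6] "read" : N\NP

[0,1] (S/N)/N  lex  "bone"
[1,2] PP/(N/S)  lex  "sent"
[2,3] N/S  lex  "this"
[1,3] PP  >  k=2
[3,4] N\PP  lex  "clearly"
[1,4] N  <  k=3
[0,4] S/N  >  k=1
[4,5] NP  lex  "in"
[5,6] N\NP  lex  "read"
[4,6] N  <  k=5
[0,6] S  >  k=4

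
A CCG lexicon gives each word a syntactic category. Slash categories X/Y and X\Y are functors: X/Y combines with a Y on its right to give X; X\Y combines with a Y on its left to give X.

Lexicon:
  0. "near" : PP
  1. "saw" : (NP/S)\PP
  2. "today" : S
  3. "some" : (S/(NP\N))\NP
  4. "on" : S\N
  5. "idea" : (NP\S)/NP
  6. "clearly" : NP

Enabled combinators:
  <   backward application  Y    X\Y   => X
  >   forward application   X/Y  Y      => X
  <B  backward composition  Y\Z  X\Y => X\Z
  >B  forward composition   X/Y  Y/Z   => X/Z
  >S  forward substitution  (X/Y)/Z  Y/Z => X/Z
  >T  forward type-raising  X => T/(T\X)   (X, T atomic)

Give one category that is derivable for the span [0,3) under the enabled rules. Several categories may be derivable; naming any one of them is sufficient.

[0,7] S   >
  [0,4] S/(NP\N)   <
    [0,3] NP   >
      [0,2] NP/S   <
        [0,1] "near" : PP
        [1,2] "saw" : (NP/S)\PP
      [2,3] "today" : S
    [3,4] "some" : (S/(NP\N))\NP
  [4,7] NP\N   <B
    [4,5] "on" : S\N
    [5,7] NP\S   >
      [5,6] "idea" : (NP\S)/NP
      [6,7] "clearly" : NP

NP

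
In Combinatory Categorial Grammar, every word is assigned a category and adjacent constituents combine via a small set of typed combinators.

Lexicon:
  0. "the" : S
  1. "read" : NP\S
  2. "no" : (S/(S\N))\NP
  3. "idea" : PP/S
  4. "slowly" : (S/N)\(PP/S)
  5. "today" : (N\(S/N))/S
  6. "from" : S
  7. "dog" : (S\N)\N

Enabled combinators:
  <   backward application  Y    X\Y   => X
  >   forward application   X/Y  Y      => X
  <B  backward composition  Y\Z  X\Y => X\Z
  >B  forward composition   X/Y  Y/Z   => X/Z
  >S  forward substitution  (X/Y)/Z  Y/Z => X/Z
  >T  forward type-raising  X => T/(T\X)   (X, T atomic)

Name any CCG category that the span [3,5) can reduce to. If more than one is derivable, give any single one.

S/N

[0,8] S   >
  [0,3] S/(S\N)   <
    [0,2] NP   >
      [0,1] NP/(NP\S)   >T
        [0,1] "the" : S
      [1,2] "read" : NP\S
    [2,3] "no" : (S/(S\N))\NP
  [3,8] S\N   <
    [3,7] N   <
      [3,5] S/N   <
        [3,4] "idea" : PP/S
        [4,5] "slowly" : (S/N)\(PP/S)
      [5,7] N\(S/N)   >
        [5,6] "today" : (N\(S/N))/S
        [6,7] "from" : S
    [7,8] "dog" : (S\N)\N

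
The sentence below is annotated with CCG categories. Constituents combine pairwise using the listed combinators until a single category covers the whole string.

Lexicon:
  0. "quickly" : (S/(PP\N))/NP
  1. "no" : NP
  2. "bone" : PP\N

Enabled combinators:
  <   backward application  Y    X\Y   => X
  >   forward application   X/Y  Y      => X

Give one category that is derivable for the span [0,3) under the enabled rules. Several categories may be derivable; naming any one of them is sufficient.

S

[0,3] S   >
  [0,2] S/(PP\N)   >
    [0,1] "quickly" : (S/(PP\N))/NP
    [1,2] "no" : NP
  [2,3] "bone" : PP\N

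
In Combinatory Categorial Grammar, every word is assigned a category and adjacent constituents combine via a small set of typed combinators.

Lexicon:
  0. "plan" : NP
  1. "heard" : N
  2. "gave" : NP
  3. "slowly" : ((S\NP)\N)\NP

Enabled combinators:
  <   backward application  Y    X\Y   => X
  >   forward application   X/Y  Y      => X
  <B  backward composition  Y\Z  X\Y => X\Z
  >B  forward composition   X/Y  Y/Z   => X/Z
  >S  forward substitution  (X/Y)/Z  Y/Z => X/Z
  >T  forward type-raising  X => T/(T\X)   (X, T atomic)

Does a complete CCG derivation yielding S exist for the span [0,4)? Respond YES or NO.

YES

[0,4] S   >
  [0,1] S/(S\NP)   >T
    [0,1] "plan" : NP
  [1,4] S\NP   <
    [1,2] "heard" : N
    [2,4] (S\NP)\N   <
      [2,3] "gave" : NP
      [3,4] "slowly" : ((S\NP)\N)\NP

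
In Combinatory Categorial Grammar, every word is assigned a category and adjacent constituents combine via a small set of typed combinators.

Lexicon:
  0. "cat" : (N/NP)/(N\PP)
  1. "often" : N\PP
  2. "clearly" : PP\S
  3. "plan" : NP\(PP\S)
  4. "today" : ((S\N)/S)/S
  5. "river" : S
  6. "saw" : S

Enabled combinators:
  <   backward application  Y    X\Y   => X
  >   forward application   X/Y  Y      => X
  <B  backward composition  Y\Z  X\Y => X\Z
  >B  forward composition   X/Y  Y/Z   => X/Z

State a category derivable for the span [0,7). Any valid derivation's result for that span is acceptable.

S

[0,7] S   <
  [0,4] N   >
    [0,2] N/NP   >
      [0,1] "cat" : (N/NP)/(N\PP)
      [1,2] "often" : N\PP
    [2,4] NP   <
      [2,3] "clearly" : PP\S
      [3,4] "plan" : NP\(PP\S)
  [4,7] S\N   >
    [4,6] (S\N)/S   >
      [4,5] "today" : ((S\N)/S)/S
      [5,6] "river" : S
    [6,7] "saw" : S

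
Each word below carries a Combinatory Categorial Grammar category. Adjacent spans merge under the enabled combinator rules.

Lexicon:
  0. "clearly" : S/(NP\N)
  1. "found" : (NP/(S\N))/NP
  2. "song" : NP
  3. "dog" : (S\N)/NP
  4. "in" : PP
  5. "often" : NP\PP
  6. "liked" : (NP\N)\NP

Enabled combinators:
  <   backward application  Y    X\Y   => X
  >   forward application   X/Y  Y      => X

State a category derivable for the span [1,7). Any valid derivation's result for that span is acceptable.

[0,7] S   >
  [0,1] "clearly" : S/(NP\N)
  [1,7] NP\N   <
    [1,6] NP   >
      [1,3] NP/(S\N)   >
        [1,2] "found" : (NP/(S\N))/NP
        [2,3] "song" : NP
      [3,6] S\N   >
        [3,4] "dog" : (S\N)/NP
        [4,6] NP   <
          [4,5] "in" : PP
          [5,6] "often" : NP\PP
    [6,7] "liked" : (NP\N)\NP

NP\N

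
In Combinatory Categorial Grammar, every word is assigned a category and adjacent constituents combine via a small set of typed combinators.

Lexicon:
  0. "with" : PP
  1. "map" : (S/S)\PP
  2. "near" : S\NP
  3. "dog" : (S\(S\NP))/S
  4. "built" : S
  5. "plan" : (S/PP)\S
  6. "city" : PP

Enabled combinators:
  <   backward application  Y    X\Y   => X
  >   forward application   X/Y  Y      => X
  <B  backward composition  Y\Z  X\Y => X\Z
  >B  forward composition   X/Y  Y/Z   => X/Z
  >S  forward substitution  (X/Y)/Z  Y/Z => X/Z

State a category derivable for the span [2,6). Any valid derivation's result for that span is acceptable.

[0,7] S   >
  [0,6] S/PP   >B
    [0,2] S/S   <
      [0,1] "with" : PP
      [1,2] "map" : (S/S)\PP
    [2,6] S/PP   <
      [2,5] S   <
        [2,3] "near" : S\NP
        [3,5] S\(S\NP)   >
          [3,4] "dog" : (S\(S\NP))/S
          [4,5] "built" : S
      [5,6] "plan" : (S/PP)\S
  [6,7] "city" : PP

S/PP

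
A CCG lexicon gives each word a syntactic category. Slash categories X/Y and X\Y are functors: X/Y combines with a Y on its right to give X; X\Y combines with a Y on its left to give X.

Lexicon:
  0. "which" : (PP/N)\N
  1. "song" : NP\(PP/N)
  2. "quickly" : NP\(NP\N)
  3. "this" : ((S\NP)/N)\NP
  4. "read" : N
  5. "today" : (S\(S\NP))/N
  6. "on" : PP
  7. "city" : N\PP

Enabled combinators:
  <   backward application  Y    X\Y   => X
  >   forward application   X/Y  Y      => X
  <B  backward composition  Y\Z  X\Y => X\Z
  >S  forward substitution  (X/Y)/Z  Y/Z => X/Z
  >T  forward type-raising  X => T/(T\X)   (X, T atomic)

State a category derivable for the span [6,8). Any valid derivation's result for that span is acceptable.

N

[0,8] S   <
  [0,5] S\NP   >
    [0,4] (S\NP)/N   <
      [0,3] NP   <
        [0,2] NP\N   <B
          [0,1] "which" : (PP/N)\N
          [1,2] "song" : NP\(PP/N)
        [2,3] "quickly" : NP\(NP\N)
      [3,4] "this" : ((S\NP)/N)\NP
    [4,5] "read" : N
  [5,8] S\(S\NP)   >
    [5,6] "today" : (S\(S\NP))/N
    [6,8] N   <
      [6,7] "on" : PP
      [7,8] "city" : N\PP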